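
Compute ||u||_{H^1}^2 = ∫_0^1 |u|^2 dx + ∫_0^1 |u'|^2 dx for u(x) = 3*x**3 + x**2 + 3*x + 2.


||u||_{H^1}^2 = 3547/42

The H^1 norm (squared) on an interval (0, L) is
  ||u||_{H^1}^2 = ∫_0^L u(x)^2 dx + ∫_0^L u'(x)^2 dx.
Compute u'(x) = 9*x**2 + 2*x + 3.
Then u(x)^2 = 9*x**6 + 6*x**5 + 19*x**4 + 18*x**3 + 13*x**2 + 12*x + 4 and u'(x)^2 = 81*x**4 + 36*x**3 + 58*x**2 + 12*x + 9.
Integrate each monomial from 0 to 1 using ∫_0^1 c·x^n dx = c·1^(n+1)/(n+1):
  ∫_0^1 u(x)^2 dx = ∫_0^1 (9*x^6 + 6*x^5 + 19*x^4 + 18*x^3 + 13*x^2 + 12*x + 4) dx. Term by term:
    ∫_0^1 9*x^6 dx = 9/7;  ∫_0^1 6*x^5 dx = 1;  ∫_0^1 19*x^4 dx = 19/5;
    ∫_0^1 18*x^3 dx = 9/2;  ∫_0^1 13*x^2 dx = 13/3;  ∫_0^1 12*x dx = 6;
    ∫_0^1 4 dx = 4.
  Sum: 9/7 + 1 + 19/5 + 9/2 + 13/3 + 6 + 4 = 5233/210.
  ∫_0^1 u'(x)^2 dx = ∫_0^1 (81*x^4 + 36*x^3 + 58*x^2 + 12*x + 9) dx. Term by term:
    ∫_0^1 81*x^4 dx = 81/5;  ∫_0^1 36*x^3 dx = 9;  ∫_0^1 58*x^2 dx = 58/3;
    ∫_0^1 12*x dx = 6;  ∫_0^1 9 dx = 9.
  Sum: 81/5 + 9 + 58/3 + 6 + 9 = 893/15.
Adding: ||u||_{H^1}^2 = 5233/210 + 893/15 = 3547/42.


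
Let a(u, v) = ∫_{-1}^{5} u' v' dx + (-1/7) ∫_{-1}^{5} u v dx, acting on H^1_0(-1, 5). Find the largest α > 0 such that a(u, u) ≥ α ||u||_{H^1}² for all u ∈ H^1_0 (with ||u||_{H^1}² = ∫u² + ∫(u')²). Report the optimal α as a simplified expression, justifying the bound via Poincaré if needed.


α = (-36/7 + π^2)/(π^2 + 36)

Coercivity of a(·,·) on H^1_0(-1, 5) means a(u, u) ≥ α ||u||_{H^1}² for every u ∈ H^1_0.
The interval has length L = 6, and Poincaré/coercivity depend only on L. Here a(u, u) = ∫(u')² + (-1/7)·∫u².
Here c = -1/7 < 0 with |c| < (π/L)² = π^2/36, so coercivity still holds. The condition a(u,u) ≥ α||u||_{H^1}² reads (1−α)∫(u')² ≥ (α−c)∫u². Any admissible α is ≤ 1 (rapidly oscillating u have ∫u²/∫(u')² → 0), and α = 1 would force 0 ≥ (1−c)∫u², impossible since c < 1; so 1−α > 0. By the sharp Poincaré inequality on H^1_0 of an interval of length L, ∫(u')² ≥ (π/L)²∫u² with equality for the first sine mode sin(π(x−x₀)/L) (x₀ the left endpoint), so the inequality holds for all u iff (1−α)(π/L)² ≥ α − c, i.e. α ≤ ((π/L)² + c)/((π/L)² + 1) = (1 + c(L/π)²)/(1 + (L/π)²). (Direct route, valid since c ≤ 0: Poincaré gives c∫u² ≥ c(L/π)²∫(u')², so a(u,u) ≥ (1 + c(L/π)²)∫(u')², while ||u||_{H^1}² ≤ (1 + (L/π)²)∫(u')²; dividing yields the same α.) With (π/L)² = π^2/36 and c = -1/7, the largest admissible constant is α = ((π/L)² + c)/((π/L)² + 1).
Simplifying, α = (-36/7 + π^2)/(π^2 + 36).


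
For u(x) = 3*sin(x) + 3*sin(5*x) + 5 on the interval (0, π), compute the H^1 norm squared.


||u||_{H^1(0,π)}^2 = 72 + 151*π

u'(x) = 3*cos(x) + 15*cos(5*x).
Expand u² and (u')² and integrate term by term on (0, π), using: for integers n ≥ 1, ∫_0^π sin²(nx) dx = ∫_0^π cos²(nx) dx = π/2; for n ≠ n', ∫_0^π sin(nx)sin(n'x) dx = ∫_0^π cos(nx)cos(n'x) dx = 0; and by product-to-sum, ∫_0^π sin(nx)cos(n'x) dx = ½∫_0^π [sin((n+n')x) + sin((n−n')x)] dx, which is 0 when n+n' is even and 2n/(n²−n'²) when n+n' is odd (it need not vanish on (0, π)). For the constant mode: ∫_0^π 1 dx = π, ∫_0^π cos(nx) dx = 0, ∫_0^π sin(nx) dx = (1−(−1)^n)/n.
  u² squared terms: (5)²·∫1 dx = 25·π = 25*π;  (3)²·∫sin(x)² dx = 9·π/2 = 9*π/2;  (3)²·∫sin(5x)² dx = 9·π/2 = 9*π/2.
  u² cross terms: 2·(5)·(3)·∫1·sin(x) dx = 30·(2) = 60;  2·(5)·(3)·∫1·sin(5x) dx = 30·(2/5) = 12;  2·(3)·(3)·∫sin(x)·sin(5x) dx = 18·(0) = 0.
  So ∫_0^π u² dx = 25*π + 9*π/2 + 9*π/2 + 60 + 12 + 0 = 72 + 34*π.
  (u')² squared terms: (3)²·∫cos(x)² dx = 9·π/2 = 9*π/2;  (15)²·∫cos(5x)² dx = 225·π/2 = 225*π/2.
  (u')² cross terms: 2·(3)·(15)·∫cos(x)·cos(5x) dx = 90·(0) = 0.
  So ∫_0^π (u')² dx = 9*π/2 + 225*π/2 + 0 = 117*π.
||u||_{H^1}^2 = (72 + 34*π) + (117*π) = 72 + 151*π.


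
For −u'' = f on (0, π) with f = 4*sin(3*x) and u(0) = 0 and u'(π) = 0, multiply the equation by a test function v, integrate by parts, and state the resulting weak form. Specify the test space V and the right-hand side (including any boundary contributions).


V = {v ∈ H^1(0, π) : v(0) = 0} (test functions vanish at x = 0 where u is specified); weak form: ∫_0^π u'v' dx = ∫_0^π (4*sin(3*x)) v dx for all v ∈ V.

Multiply both sides by a test function v and integrate from 0 to π:
  ∫_0^π −u''(x) v(x) dx = ∫_0^π f(x) v(x) dx.
Integrate the LHS by parts once:
  ∫_0^π −u'' v dx = −[u'(x) v(x)]_0^π + ∫_0^π u'(x) v'(x) dx.
Thus ∫_0^π u'(x) v'(x) dx = ∫_0^π f(x) v(x) dx + [u'(x) v(x)]_0^π.
Choose V so that boundary terms are either known or forced to vanish.
Mixed BC: u(0) = 0 (Dirichlet) and u'(π) = 0 (Neumann). Define V = {v ∈ H^1(0, π) : v(0) = 0}. Then [u' v]_0^π = u'(π)·v(π) − u'(0)·0 = 0.
Weak formulation: find u (satisfying any essential BC) such that ∫_0^π u'(x) v'(x) dx = ∫_0^π f v dx for all v ∈ V (Dirichlet at 0 absorbed into V; the Neumann datum at x = π is zero, so no boundary term remains).
Substituting f(x) = 4*sin(3*x), the right-hand side is ∫_0^π (4*sin(3*x)) v dx.


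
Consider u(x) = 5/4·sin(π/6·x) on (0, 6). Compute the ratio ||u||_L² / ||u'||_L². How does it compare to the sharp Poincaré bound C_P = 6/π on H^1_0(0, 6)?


||u||_L² / ||u'||_L² = 6/π = C_P.

u(x) = 5/4·sin(π/6·x), so u'(x) = 5*π*cos(π*x/6)/24.
Writing u(x) = A·sin(kπx/L) with A = 5/4 and k = 1, use ∫_0^L sin²(kπx/L) dx = L/2 and ∫_0^L cos²(kπx/L) dx = L/2.
u² = 25/16·sin²(π/6·x) and (u')² = 25*π^2/576·cos²(π/6·x), and each of sin², cos² integrates to L/2 = 3 over (0, 6).
∫_0^6 u² dx = 75/16, so ||u||_L² = 5*sqrt(3)/4.
∫_0^6 (u')² dx = 25*π^2/192, so ||u'||_L² = 5*sqrt(3)*π/24.
Ratio ||u||_L² / ||u'||_L² = 6/π.
Sharp Poincaré constant on H^1_0(0, 6) is C_P = L/π = 6/π, achieved by sin(π/6·x).
This is the k = 1 eigenfunction (up to amplitude), so the ratio equals the sharp Poincaré constant exactly.


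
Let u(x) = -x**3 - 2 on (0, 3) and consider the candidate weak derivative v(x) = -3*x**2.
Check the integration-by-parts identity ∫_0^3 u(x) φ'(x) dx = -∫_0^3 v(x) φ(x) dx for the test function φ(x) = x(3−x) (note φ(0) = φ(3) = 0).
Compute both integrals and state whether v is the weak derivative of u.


LHS = 729/20, RHS = 729/20. Yes, v = u' weakly.

u(x) = -x**3 - 2, classical derivative u'(x) = -3*x**2.
φ(x) = x(3−x), so φ'(x) = 3 - 2*x.
Note φ(0) = φ(3) = 0, so the boundary term u·φ vanishes.
LHS = ∫_0^3 u(x) φ'(x) dx = ∫_0^3 (2*x^4 - 3*x^3 + 4*x - 6) dx. Term by term:
  ∫_0^3 2*x^4 dx = 486/5;  ∫_0^3 -3*x^3 dx = -243/4;  ∫_0^3 4*x dx = 18;
  ∫_0^3 -6 dx = -18.
Sum: 486/5 − 243/4 + 18 − 18 = 729/20.
So LHS = 729/20.
∫_0^3 v(x) φ(x) dx = ∫_0^3 (3*x^4 - 9*x^3) dx. Term by term:
  ∫_0^3 3*x^4 dx = 729/5;  ∫_0^3 -9*x^3 dx = -729/4.
Sum: 729/5 − 729/4 = -729/20.
So RHS = -∫_0^3 v(x) φ(x) dx = 729/20.
LHS = RHS, so the identity holds for this test φ.
Moreover u is smooth here and v(x) = u'(x) = -3*x**2 pointwise, so the identity holds for every test function. Hence v is the weak derivative of u.


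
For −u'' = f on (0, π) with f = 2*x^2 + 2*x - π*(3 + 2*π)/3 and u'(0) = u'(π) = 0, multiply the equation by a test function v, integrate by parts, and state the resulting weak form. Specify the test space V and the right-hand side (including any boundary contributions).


V = H^1(0, π) (no boundary constraint on v; u is determined up to an additive constant); weak form: ∫_0^π u'v' dx = ∫_0^π (2*x^2 + 2*x - π*(3 + 2*π)/3) v dx for all v ∈ V.

Multiply both sides by a test function v and integrate from 0 to π:
  ∫_0^π −u''(x) v(x) dx = ∫_0^π f(x) v(x) dx.
Integrate the LHS by parts once:
  ∫_0^π −u'' v dx = −[u'(x) v(x)]_0^π + ∫_0^π u'(x) v'(x) dx.
Thus ∫_0^π u'(x) v'(x) dx = ∫_0^π f(x) v(x) dx + [u'(x) v(x)]_0^π.
Choose V so that boundary terms are either known or forced to vanish.
u has homogeneous Neumann: u'(0) = u'(π) = 0. So [u' v]_0^π = 0·v(π) − 0·v(0) = 0 for any v; take V = H^1(0, π).
Weak formulation: find u (satisfying any essential BC) such that ∫_0^π u'(x) v'(x) dx = ∫_0^π f v dx for all v ∈ V (homogeneous Neumann, so boundary terms vanish).
Substituting f(x) = 2*x^2 + 2*x - π*(3 + 2*π)/3, the right-hand side is ∫_0^π (2*x^2 + 2*x - π*(3 + 2*π)/3) v dx.
Compatibility check (pure Neumann): taking v ≡ 1 ∈ V gives 0 = ∫_0^π f dx + (0) − (0), i.e. ∫_0^π f dx must equal u'(0) − u'(π) = 0. Indeed ∫_0^π (2*x^2 + 2*x - π*(3 + 2*π)/3) dx = 0, so the data are compatible. The solution is then unique only up to an additive constant (fix it e.g. by requiring ∫_0^π u dx = 0).


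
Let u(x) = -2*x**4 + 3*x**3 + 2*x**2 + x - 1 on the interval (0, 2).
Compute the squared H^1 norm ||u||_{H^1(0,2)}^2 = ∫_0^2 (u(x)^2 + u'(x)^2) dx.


||u||_{H^1}^2 = 29776/315

The H^1 norm (squared) on an interval (0, L) is
  ||u||_{H^1}^2 = ∫_0^L u(x)^2 dx + ∫_0^L u'(x)^2 dx.
Compute u'(x) = -8*x**3 + 9*x**2 + 4*x + 1.
Then u(x)^2 = 4*x**8 - 12*x**7 + x**6 + 8*x**5 + 14*x**4 - 2*x**3 - 3*x**2 - 2*x + 1 and u'(x)^2 = 64*x**6 - 144*x**5 + 17*x**4 + 56*x**3 + 34*x**2 + 8*x + 1.
Integrate each monomial from 0 to 2 using ∫_0^2 c·x^n dx = c·2^(n+1)/(n+1):
  ∫_0^2 u(x)^2 dx = ∫_0^2 (4*x^8 - 12*x^7 + x^6 + 8*x^5 + 14*x^4 - 2*x^3 - 3*x^2 - 2*x + 1) dx. Term by term:
    ∫_0^2 4*x^8 dx = 2048/9;  ∫_0^2 -12*x^7 dx = -384;  ∫_0^2 x^6 dx = 128/7;
    ∫_0^2 8*x^5 dx = 256/3;  ∫_0^2 14*x^4 dx = 448/5;  ∫_0^2 -2*x^3 dx = -8;
    ∫_0^2 -3*x^2 dx = -8;  ∫_0^2 -2*x dx = -4;  ∫_0^2 1 dx = 2.
  Sum: 2048/9 − 384 + 128/7 + 256/3 + 448/5 − 8 − 8 − 4 + 2 = 5914/315.
  ∫_0^2 u'(x)^2 dx = ∫_0^2 (64*x^6 - 144*x^5 + 17*x^4 + 56*x^3 + 34*x^2 + 8*x + 1) dx. Term by term:
    ∫_0^2 64*x^6 dx = 8192/7;  ∫_0^2 -144*x^5 dx = -1536;  ∫_0^2 17*x^4 dx = 544/5;
    ∫_0^2 56*x^3 dx = 224;  ∫_0^2 34*x^2 dx = 272/3;  ∫_0^2 8*x dx = 16;
    ∫_0^2 1 dx = 2.
  Sum: 8192/7 − 1536 + 544/5 + 224 + 272/3 + 16 + 2 = 7954/105.
Adding: ||u||_{H^1}^2 = 5914/315 + 7954/105 = 29776/315.


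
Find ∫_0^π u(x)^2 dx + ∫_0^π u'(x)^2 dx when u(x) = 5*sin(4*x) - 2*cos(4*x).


||u||_{H^1(0,π)}^2 = 493*π/2

u'(x) = 8*sin(4*x) + 20*cos(4*x).
Expand u² and (u')² and integrate term by term on (0, π), using: for integers n ≥ 1, ∫_0^π sin²(nx) dx = ∫_0^π cos²(nx) dx = π/2; for n ≠ n', ∫_0^π sin(nx)sin(n'x) dx = ∫_0^π cos(nx)cos(n'x) dx = 0; and by product-to-sum, ∫_0^π sin(nx)cos(n'x) dx = ½∫_0^π [sin((n+n')x) + sin((n−n')x)] dx, which is 0 when n+n' is even and 2n/(n²−n'²) when n+n' is odd (it need not vanish on (0, π)).
  u² squared terms: (-2)²·∫cos(4x)² dx = 4·π/2 = 2*π;  (5)²·∫sin(4x)² dx = 25·π/2 = 25*π/2.
  u² cross terms: 2·(-2)·(5)·∫cos(4x)·sin(4x) dx = -20·(0) = 0.
  So ∫_0^π u² dx = 2*π + 25*π/2 + 0 = 29*π/2.
  (u')² squared terms: (8)²·∫sin(4x)² dx = 64·π/2 = 32*π;  (20)²·∫cos(4x)² dx = 400·π/2 = 200*π.
  (u')² cross terms: 2·(8)·(20)·∫sin(4x)·cos(4x) dx = 320·(0) = 0.
  So ∫_0^π (u')² dx = 32*π + 200*π + 0 = 232*π.
||u||_{H^1}^2 = (29*π/2) + (232*π) = 493*π/2.


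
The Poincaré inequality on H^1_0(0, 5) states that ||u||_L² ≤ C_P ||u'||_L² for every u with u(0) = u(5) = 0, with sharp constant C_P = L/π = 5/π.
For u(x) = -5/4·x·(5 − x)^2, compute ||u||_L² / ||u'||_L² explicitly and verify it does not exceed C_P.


||u||_L² / ||u'||_L² = 5*sqrt(14)/14 < C_P = 5/π.

u(x) = -5/4·x·(5 − x)^2, so u'(x) = -15*x^2/4 + 25*x - 125/4.
u(x) = -5/4·x·(5 − x)^2 vanishes at x = 0 and x = 5, so u ∈ H^1_0(0, 5). Differentiate via the product rule and integrate the resulting polynomials term by term.
  ∫_0^5 u² dx = ∫_0^5 (25*x^6/16 - 125*x^5/4 + 1875*x^4/8 - 3125*x^3/4 + 15625*x^2/16) dx. Term by term:
    ∫_0^5 25*x^6/16 dx = 1953125/112;  ∫_0^5 -125*x^5/4 dx = -1953125/24;  ∫_0^5 1875*x^4/8 dx = 1171875/8;
    ∫_0^5 -3125*x^3/4 dx = -1953125/16;  ∫_0^5 15625*x^2/16 dx = 1953125/48.
  Sum: 1953125/112 − 1953125/24 + 1171875/8 − 1953125/16 + 1953125/48 = 390625/336.
  ∫_0^5 (u')² dx = ∫_0^5 (225*x^4/16 - 375*x^3/2 + 6875*x^2/8 - 3125*x/2 + 15625/16) dx. Term by term:
    ∫_0^5 225*x^4/16 dx = 140625/16;  ∫_0^5 -375*x^3/2 dx = -234375/8;  ∫_0^5 6875*x^2/8 dx = 859375/24;
    ∫_0^5 -3125*x/2 dx = -78125/4;  ∫_0^5 15625/16 dx = 78125/16.
  Sum: 140625/16 − 234375/8 + 859375/24 − 78125/4 + 78125/16 = 15625/24.
∫_0^5 u² dx = 390625/336, so ||u||_L² = 625*sqrt(21)/84.
∫_0^5 (u')² dx = 15625/24, so ||u'||_L² = 125*sqrt(6)/12.
Ratio ||u||_L² / ||u'||_L² = 5*sqrt(14)/14.
Sharp Poincaré constant on H^1_0(0, 5) is C_P = L/π = 5/π, achieved by sin(π/5·x).
A polynomial bump cannot attain the sharp Poincaré constant (only the first sine eigenfunction does), so the ratio is strictly less than C_P, consistent with ||u||_L² ≤ C_P ||u'||_L².


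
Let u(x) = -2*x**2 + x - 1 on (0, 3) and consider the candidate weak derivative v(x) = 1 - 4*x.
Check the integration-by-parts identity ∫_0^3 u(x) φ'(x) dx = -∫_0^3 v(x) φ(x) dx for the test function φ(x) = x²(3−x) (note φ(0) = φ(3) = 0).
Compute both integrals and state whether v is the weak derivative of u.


LHS = 837/20, RHS = 837/20. Yes, v = u' weakly.

u(x) = -2*x**2 + x - 1, classical derivative u'(x) = 1 - 4*x.
φ(x) = x²(3−x), so φ'(x) = 3*x*(2 - x).
Note φ(0) = φ(3) = 0, so the boundary term u·φ vanishes.
LHS = ∫_0^3 u(x) φ'(x) dx = ∫_0^3 (6*x^4 - 15*x^3 + 9*x^2 - 6*x) dx. Term by term:
  ∫_0^3 6*x^4 dx = 1458/5;  ∫_0^3 -15*x^3 dx = -1215/4;  ∫_0^3 9*x^2 dx = 81;
  ∫_0^3 -6*x dx = -27.
Sum: 1458/5 − 1215/4 + 81 − 27 = 837/20.
So LHS = 837/20.
∫_0^3 v(x) φ(x) dx = ∫_0^3 (4*x^4 - 13*x^3 + 3*x^2) dx. Term by term:
  ∫_0^3 4*x^4 dx = 972/5;  ∫_0^3 -13*x^3 dx = -1053/4;  ∫_0^3 3*x^2 dx = 27.
Sum: 972/5 − 1053/4 + 27 = -837/20.
So RHS = -∫_0^3 v(x) φ(x) dx = 837/20.
LHS = RHS, so the identity holds for this test φ.
Moreover u is smooth here and v(x) = u'(x) = 1 - 4*x pointwise, so the identity holds for every test function. Hence v is the weak derivative of u.


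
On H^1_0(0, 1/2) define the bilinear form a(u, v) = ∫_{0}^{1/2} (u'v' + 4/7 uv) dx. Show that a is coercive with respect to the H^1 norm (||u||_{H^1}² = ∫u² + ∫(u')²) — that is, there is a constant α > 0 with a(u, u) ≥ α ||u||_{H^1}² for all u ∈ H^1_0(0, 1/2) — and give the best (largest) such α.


α = 4*(1 + 7*π^2)/(7*(1 + 4*π^2))

Coercivity of a(·,·) on H^1_0(0, 1/2) means a(u, u) ≥ α ||u||_{H^1}² for every u ∈ H^1_0.
The interval has length L = 1/2, and Poincaré/coercivity depend only on L. Here a(u, u) = ∫(u')² + (4/7)·∫u².
Here 0 < c = 4/7 < 1. The condition a(u,u) ≥ α||u||_{H^1}² reads (1−α)∫(u')² ≥ (α−c)∫u². Any admissible α is ≤ 1 (rapidly oscillating u have ∫u²/∫(u')² → 0), and α = 1 would force 0 ≥ (1−c)∫u², impossible since c < 1; so 1−α > 0. By the sharp Poincaré inequality on H^1_0 of an interval of length L, ∫(u')² ≥ (π/L)²∫u² with equality for the first sine mode sin(π(x−x₀)/L) (x₀ the left endpoint), so the inequality holds for all u iff (1−α)(π/L)² ≥ α − c, i.e. α ≤ ((π/L)² + c)/((π/L)² + 1) = (1 + c(L/π)²)/(1 + (L/π)²). With (π/L)² = 4*π^2 and c = 4/7, the largest admissible constant is α = ((π/L)² + c)/((π/L)² + 1).
Simplifying, α = 4*(1 + 7*π^2)/(7*(1 + 4*π^2)).


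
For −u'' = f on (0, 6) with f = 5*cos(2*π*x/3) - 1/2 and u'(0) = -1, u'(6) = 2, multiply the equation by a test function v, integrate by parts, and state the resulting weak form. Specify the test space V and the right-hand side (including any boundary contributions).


V = H^1(0, 6) (v unrestricted at boundary; u is determined up to an additive constant); weak form: ∫_0^6 u'v' dx = ∫_0^6 (5*cos(2*π*x/3) - 1/2) v dx + 2·v(6) + v(0) for all v ∈ V.

Multiply both sides by a test function v and integrate from 0 to 6:
  ∫_0^6 −u''(x) v(x) dx = ∫_0^6 f(x) v(x) dx.
Integrate the LHS by parts once:
  ∫_0^6 −u'' v dx = −[u'(x) v(x)]_0^6 + ∫_0^6 u'(x) v'(x) dx.
Thus ∫_0^6 u'(x) v'(x) dx = ∫_0^6 f(x) v(x) dx + [u'(x) v(x)]_0^6.
Choose V so that boundary terms are either known or forced to vanish.
u has inhomogeneous Neumann u'(0) = -1, u'(6) = 2. [u' v]_0^6 = (2)·v(6) − (-1)·v(0) = 2·v(6) + v(0). Take V = H^1(0, 6); boundary term becomes part of RHS.
Weak formulation: find u (satisfying any essential BC) such that ∫_0^6 u'(x) v'(x) dx = ∫_0^6 f v dx + 2·v(6) + v(0) for all v ∈ V (Neumann data are natural BCs: they enter the RHS as boundary terms).
Substituting f(x) = 5*cos(2*π*x/3) - 1/2, the right-hand side is ∫_0^6 (5*cos(2*π*x/3) - 1/2) v dx + 2·v(6) + v(0).
Compatibility check (pure Neumann): taking v ≡ 1 ∈ V gives 0 = ∫_0^6 f dx + (2) − (-1), i.e. ∫_0^6 f dx must equal u'(0) − u'(6) = -3. Indeed ∫_0^6 (5*cos(2*π*x/3) - 1/2) dx = -3, so the data are compatible. The solution is then unique only up to an additive constant (fix it e.g. by requiring ∫_0^6 u dx = 0).


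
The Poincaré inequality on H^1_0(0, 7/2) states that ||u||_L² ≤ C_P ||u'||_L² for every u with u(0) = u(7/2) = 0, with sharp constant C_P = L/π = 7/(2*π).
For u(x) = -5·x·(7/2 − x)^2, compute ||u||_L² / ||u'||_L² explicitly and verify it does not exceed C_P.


||u||_L² / ||u'||_L² = sqrt(14)/4 < C_P = 7/(2*π).

u(x) = -5·x·(7/2 − x)^2, so u'(x) = -15*x^2 + 70*x - 245/4.
u(x) = -5·x·(7/2 − x)^2 vanishes at x = 0 and x = 7/2, so u ∈ H^1_0(0, 7/2). Differentiate via the product rule and integrate the resulting polynomials term by term.
  ∫_0^7/2 u² dx = ∫_0^7/2 (25*x^6 - 350*x^5 + 3675*x^4/2 - 8575*x^3/2 + 60025*x^2/16) dx. Term by term:
    ∫_0^7/2 25*x^6 dx = 2941225/128;  ∫_0^7/2 -350*x^5 dx = -20588575/192;  ∫_0^7/2 3675*x^4/2 dx = 12353145/64;
    ∫_0^7/2 -8575*x^3/2 dx = -20588575/128;  ∫_0^7/2 60025*x^2/16 dx = 20588575/384.
  Sum: 2941225/128 − 20588575/192 + 12353145/64 − 20588575/128 + 20588575/384 = 588245/384.
  ∫_0^7/2 (u')² dx = ∫_0^7/2 (225*x^4 - 2100*x^3 + 13475*x^2/2 - 8575*x + 60025/16) dx. Term by term:
    ∫_0^7/2 225*x^4 dx = 756315/32;  ∫_0^7/2 -2100*x^3 dx = -1260525/16;  ∫_0^7/2 13475*x^2/2 dx = 4621925/48;
    ∫_0^7/2 -8575*x dx = -420175/8;  ∫_0^7/2 60025/16 dx = 420175/32.
  Sum: 756315/32 − 1260525/16 + 4621925/48 − 420175/8 + 420175/32 = 84035/48.
∫_0^7/2 u² dx = 588245/384, so ||u||_L² = 343*sqrt(30)/48.
∫_0^7/2 (u')² dx = 84035/48, so ||u'||_L² = 49*sqrt(105)/12.
Ratio ||u||_L² / ||u'||_L² = sqrt(14)/4.
Sharp Poincaré constant on H^1_0(0, 7/2) is C_P = L/π = 7/(2*π), achieved by sin(2*π/7·x).
A polynomial bump cannot attain the sharp Poincaré constant (only the first sine eigenfunction does), so the ratio is strictly less than C_P, consistent with ||u||_L² ≤ C_P ||u'||_L².


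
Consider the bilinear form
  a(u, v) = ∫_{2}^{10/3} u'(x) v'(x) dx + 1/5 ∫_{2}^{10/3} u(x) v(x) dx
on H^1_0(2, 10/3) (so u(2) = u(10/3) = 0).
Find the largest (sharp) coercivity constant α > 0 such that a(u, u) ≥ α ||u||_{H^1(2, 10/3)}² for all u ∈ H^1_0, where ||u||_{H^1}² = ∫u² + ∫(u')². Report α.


α = (16 + 45*π^2)/(5*(16 + 9*π^2))

Coercivity of a(·,·) on H^1_0(2, 10/3) means a(u, u) ≥ α ||u||_{H^1}² for every u ∈ H^1_0.
The interval has length L = 4/3, and Poincaré/coercivity depend only on L. Here a(u, u) = ∫(u')² + (1/5)·∫u².
Here 0 < c = 1/5 < 1. The condition a(u,u) ≥ α||u||_{H^1}² reads (1−α)∫(u')² ≥ (α−c)∫u². Any admissible α is ≤ 1 (rapidly oscillating u have ∫u²/∫(u')² → 0), and α = 1 would force 0 ≥ (1−c)∫u², impossible since c < 1; so 1−α > 0. By the sharp Poincaré inequality on H^1_0 of an interval of length L, ∫(u')² ≥ (π/L)²∫u² with equality for the first sine mode sin(π(x−x₀)/L) (x₀ the left endpoint), so the inequality holds for all u iff (1−α)(π/L)² ≥ α − c, i.e. α ≤ ((π/L)² + c)/((π/L)² + 1) = (1 + c(L/π)²)/(1 + (L/π)²). With (π/L)² = 9*π^2/16 and c = 1/5, the largest admissible constant is α = ((π/L)² + c)/((π/L)² + 1).
Simplifying, α = (16 + 45*π^2)/(5*(16 + 9*π^2)).


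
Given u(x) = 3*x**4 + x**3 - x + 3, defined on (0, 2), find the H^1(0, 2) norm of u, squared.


||u||_{H^1}^2 = 86984/21

The H^1 norm (squared) on an interval (0, L) is
  ||u||_{H^1}^2 = ∫_0^L u(x)^2 dx + ∫_0^L u'(x)^2 dx.
Compute u'(x) = 12*x**3 + 3*x**2 - 1.
Then u(x)^2 = 9*x**8 + 6*x**7 + x**6 - 6*x**5 + 16*x**4 + 6*x**3 + x**2 - 6*x + 9 and u'(x)^2 = 144*x**6 + 72*x**5 + 9*x**4 - 24*x**3 - 6*x**2 + 1.
Integrate each monomial from 0 to 2 using ∫_0^2 c·x^n dx = c·2^(n+1)/(n+1):
  ∫_0^2 u(x)^2 dx = ∫_0^2 (9*x^8 + 6*x^7 + x^6 - 6*x^5 + 16*x^4 + 6*x^3 + x^2 - 6*x + 9) dx. Term by term:
    ∫_0^2 9*x^8 dx = 512;  ∫_0^2 6*x^7 dx = 192;  ∫_0^2 x^6 dx = 128/7;
    ∫_0^2 -6*x^5 dx = -64;  ∫_0^2 16*x^4 dx = 512/5;  ∫_0^2 6*x^3 dx = 24;
    ∫_0^2 x^2 dx = 8/3;  ∫_0^2 -6*x dx = -12;  ∫_0^2 9 dx = 18.
  Sum: 512 + 192 + 128/7 − 64 + 512/5 + 24 + 8/3 − 12 + 18 = 83302/105.
  ∫_0^2 u'(x)^2 dx = ∫_0^2 (144*x^6 + 72*x^5 + 9*x^4 - 24*x^3 - 6*x^2 + 1) dx. Term by term:
    ∫_0^2 144*x^6 dx = 18432/7;  ∫_0^2 72*x^5 dx = 768;  ∫_0^2 9*x^4 dx = 288/5;
    ∫_0^2 -24*x^3 dx = -96;  ∫_0^2 -6*x^2 dx = -16;  ∫_0^2 1 dx = 2.
  Sum: 18432/7 + 768 + 288/5 − 96 − 16 + 2 = 117206/35.
Adding: ||u||_{H^1}^2 = 83302/105 + 117206/35 = 86984/21.


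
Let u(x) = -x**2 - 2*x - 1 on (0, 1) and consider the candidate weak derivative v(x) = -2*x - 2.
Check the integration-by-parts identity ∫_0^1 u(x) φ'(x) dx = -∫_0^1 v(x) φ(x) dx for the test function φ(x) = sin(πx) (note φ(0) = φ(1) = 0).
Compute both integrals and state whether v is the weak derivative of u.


LHS = 6/π, RHS = 6/π. Yes, v = u' weakly.

u(x) = -x**2 - 2*x - 1, classical derivative u'(x) = -2*x - 2.
φ(x) = sin(πx), so φ'(x) = π*cos(π*x).
Note φ(0) = φ(1) = 0, so the boundary term u·φ vanishes.
LHS = ∫_0^1 u(x) φ'(x) dx = ∫_0^1 (-π*x^2*cos(π*x) - 2*π*x*cos(π*x) - π*cos(π*x)) dx. Term by term:
  ∫_0^1 -π*cos(π*x) dx = 0;  ∫_0^1 -π*x^2*cos(π*x) dx = 2/π;  ∫_0^1 -2*π*x*cos(π*x) dx = 4/π.
Sum: 0 + 2/π + 4/π = 6/π.
So LHS = 6/π.
∫_0^1 v(x) φ(x) dx = ∫_0^1 (-2*x*sin(π*x) - 2*sin(π*x)) dx. Term by term:
  ∫_0^1 -2*sin(π*x) dx = -4/π;  ∫_0^1 -2*x*sin(π*x) dx = -2/π.
Sum: -4/π − 2/π = -6/π.
So RHS = -∫_0^1 v(x) φ(x) dx = 6/π.
LHS = RHS, so the identity holds for this test φ.
Moreover u is smooth here and v(x) = u'(x) = -2*x - 2 pointwise, so the identity holds for every test function. Hence v is the weak derivative of u.


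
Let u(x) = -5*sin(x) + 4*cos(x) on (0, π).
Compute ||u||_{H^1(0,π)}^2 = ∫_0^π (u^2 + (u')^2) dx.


||u||_{H^1(0,π)}^2 = 41*π

u'(x) = -4*sin(x) - 5*cos(x).
Expand u² and (u')² and integrate term by term on (0, π), using: for integers n ≥ 1, ∫_0^π sin²(nx) dx = ∫_0^π cos²(nx) dx = π/2; for n ≠ n', ∫_0^π sin(nx)sin(n'x) dx = ∫_0^π cos(nx)cos(n'x) dx = 0; and by product-to-sum, ∫_0^π sin(nx)cos(n'x) dx = ½∫_0^π [sin((n+n')x) + sin((n−n')x)] dx, which is 0 when n+n' is even and 2n/(n²−n'²) when n+n' is odd (it need not vanish on (0, π)).
  u² squared terms: (-5)²·∫sin(x)² dx = 25·π/2 = 25*π/2;  (4)²·∫cos(x)² dx = 16·π/2 = 8*π.
  u² cross terms: 2·(-5)·(4)·∫sin(x)·cos(x) dx = -40·(0) = 0.
  So ∫_0^π u² dx = 25*π/2 + 8*π + 0 = 41*π/2.
  (u')² squared terms: (-5)²·∫cos(x)² dx = 25·π/2 = 25*π/2;  (-4)²·∫sin(x)² dx = 16·π/2 = 8*π.
  (u')² cross terms: 2·(-5)·(-4)·∫cos(x)·sin(x) dx = 40·(0) = 0.
  So ∫_0^π (u')² dx = 25*π/2 + 8*π + 0 = 41*π/2.
||u||_{H^1}^2 = (41*π/2) + (41*π/2) = 41*π.


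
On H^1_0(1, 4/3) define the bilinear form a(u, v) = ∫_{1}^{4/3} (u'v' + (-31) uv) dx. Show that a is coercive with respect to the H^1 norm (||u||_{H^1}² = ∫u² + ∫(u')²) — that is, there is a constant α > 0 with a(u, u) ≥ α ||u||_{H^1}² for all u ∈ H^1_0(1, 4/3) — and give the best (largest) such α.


α = (-31 + 9*π^2)/(1 + 9*π^2)

Coercivity of a(·,·) on H^1_0(1, 4/3) means a(u, u) ≥ α ||u||_{H^1}² for every u ∈ H^1_0.
The interval has length L = 1/3, and Poincaré/coercivity depend only on L. Here a(u, u) = ∫(u')² + (-31)·∫u².
Here c = -31 < 0 with |c| < (π/L)² = 9*π^2, so coercivity still holds. The condition a(u,u) ≥ α||u||_{H^1}² reads (1−α)∫(u')² ≥ (α−c)∫u². Any admissible α is ≤ 1 (rapidly oscillating u have ∫u²/∫(u')² → 0), and α = 1 would force 0 ≥ (1−c)∫u², impossible since c < 1; so 1−α > 0. By the sharp Poincaré inequality on H^1_0 of an interval of length L, ∫(u')² ≥ (π/L)²∫u² with equality for the first sine mode sin(π(x−x₀)/L) (x₀ the left endpoint), so the inequality holds for all u iff (1−α)(π/L)² ≥ α − c, i.e. α ≤ ((π/L)² + c)/((π/L)² + 1) = (1 + c(L/π)²)/(1 + (L/π)²). (Direct route, valid since c ≤ 0: Poincaré gives c∫u² ≥ c(L/π)²∫(u')², so a(u,u) ≥ (1 + c(L/π)²)∫(u')², while ||u||_{H^1}² ≤ (1 + (L/π)²)∫(u')²; dividing yields the same α.) With (π/L)² = 9*π^2 and c = -31, the largest admissible constant is α = ((π/L)² + c)/((π/L)² + 1).
Simplifying, α = (-31 + 9*π^2)/(1 + 9*π^2).


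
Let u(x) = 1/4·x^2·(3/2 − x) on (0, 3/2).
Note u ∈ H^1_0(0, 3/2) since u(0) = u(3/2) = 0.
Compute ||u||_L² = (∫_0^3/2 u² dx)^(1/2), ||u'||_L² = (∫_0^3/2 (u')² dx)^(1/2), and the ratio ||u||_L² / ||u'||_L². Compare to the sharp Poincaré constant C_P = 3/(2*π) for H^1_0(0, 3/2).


||u||_L² / ||u'||_L² = 3*sqrt(14)/28 < C_P = 3/(2*π).

u(x) = 1/4·x^2·(3/2 − x), so u'(x) = 3*x*(1 - x)/4.
u(x) = 1/4·x^2·(3/2 − x) vanishes at x = 0 and x = 3/2, so u ∈ H^1_0(0, 3/2). Differentiate via the product rule and integrate the resulting polynomials term by term.
  ∫_0^3/2 u² dx = ∫_0^3/2 (x^6/16 - 3*x^5/16 + 9*x^4/64) dx. Term by term:
    ∫_0^3/2 x^6/16 dx = 2187/14336;  ∫_0^3/2 -3*x^5/16 dx = -729/2048;  ∫_0^3/2 9*x^4/64 dx = 2187/10240.
  Sum: 2187/14336 − 729/2048 + 2187/10240 = 729/71680.
  ∫_0^3/2 (u')² dx = ∫_0^3/2 (9*x^4/16 - 9*x^3/8 + 9*x^2/16) dx. Term by term:
    ∫_0^3/2 9*x^4/16 dx = 2187/2560;  ∫_0^3/2 -9*x^3/8 dx = -729/512;  ∫_0^3/2 9*x^2/16 dx = 81/128.
  Sum: 2187/2560 − 729/512 + 81/128 = 81/1280.
∫_0^3/2 u² dx = 729/71680, so ||u||_L² = 27*sqrt(70)/2240.
∫_0^3/2 (u')² dx = 81/1280, so ||u'||_L² = 9*sqrt(5)/80.
Ratio ||u||_L² / ||u'||_L² = 3*sqrt(14)/28.
Sharp Poincaré constant on H^1_0(0, 3/2) is C_P = L/π = 3/(2*π), achieved by sin(2*π/3·x).
A polynomial bump cannot attain the sharp Poincaré constant (only the first sine eigenfunction does), so the ratio is strictly less than C_P, consistent with ||u||_L² ≤ C_P ||u'||_L².


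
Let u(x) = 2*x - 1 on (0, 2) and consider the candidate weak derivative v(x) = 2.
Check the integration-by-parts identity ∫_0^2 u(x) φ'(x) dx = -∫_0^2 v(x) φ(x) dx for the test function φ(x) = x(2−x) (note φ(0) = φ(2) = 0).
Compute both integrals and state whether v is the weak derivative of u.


LHS = -8/3, RHS = -8/3. Yes, v = u' weakly.

u(x) = 2*x - 1, classical derivative u'(x) = 2.
φ(x) = x(2−x), so φ'(x) = 2 - 2*x.
Note φ(0) = φ(2) = 0, so the boundary term u·φ vanishes.
LHS = ∫_0^2 u(x) φ'(x) dx = ∫_0^2 (-4*x^2 + 6*x - 2) dx. Term by term:
  ∫_0^2 -4*x^2 dx = -32/3;  ∫_0^2 6*x dx = 12;  ∫_0^2 -2 dx = -4.
Sum: -32/3 + 12 − 4 = -8/3.
So LHS = -8/3.
∫_0^2 v(x) φ(x) dx = ∫_0^2 (-2*x^2 + 4*x) dx. Term by term:
  ∫_0^2 -2*x^2 dx = -16/3;  ∫_0^2 4*x dx = 8.
Sum: -16/3 + 8 = 8/3.
So RHS = -∫_0^2 v(x) φ(x) dx = -8/3.
LHS = RHS, so the identity holds for this test φ.
Moreover u is smooth here and v(x) = u'(x) = 2 pointwise, so the identity holds for every test function. Hence v is the weak derivative of u.


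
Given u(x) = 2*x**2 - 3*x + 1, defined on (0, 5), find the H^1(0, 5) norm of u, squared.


||u||_{H^1}^2 = 4525/3

The H^1 norm (squared) on an interval (0, L) is
  ||u||_{H^1}^2 = ∫_0^L u(x)^2 dx + ∫_0^L u'(x)^2 dx.
Compute u'(x) = 4*x - 3.
Then u(x)^2 = 4*x**4 - 12*x**3 + 13*x**2 - 6*x + 1 and u'(x)^2 = 16*x**2 - 24*x + 9.
Integrate each monomial from 0 to 5 using ∫_0^5 c·x^n dx = c·5^(n+1)/(n+1):
  ∫_0^5 u(x)^2 dx = ∫_0^5 (4*x^4 - 12*x^3 + 13*x^2 - 6*x + 1) dx. Term by term:
    ∫_0^5 4*x^4 dx = 2500;  ∫_0^5 -12*x^3 dx = -1875;  ∫_0^5 13*x^2 dx = 1625/3;
    ∫_0^5 -6*x dx = -75;  ∫_0^5 1 dx = 5.
  Sum: 2500 − 1875 + 1625/3 − 75 + 5 = 3290/3.
  ∫_0^5 u'(x)^2 dx = ∫_0^5 (16*x^2 - 24*x + 9) dx. Term by term:
    ∫_0^5 16*x^2 dx = 2000/3;  ∫_0^5 -24*x dx = -300;  ∫_0^5 9 dx = 45.
  Sum: 2000/3 − 300 + 45 = 1235/3.
Adding: ||u||_{H^1}^2 = 3290/3 + 1235/3 = 4525/3.


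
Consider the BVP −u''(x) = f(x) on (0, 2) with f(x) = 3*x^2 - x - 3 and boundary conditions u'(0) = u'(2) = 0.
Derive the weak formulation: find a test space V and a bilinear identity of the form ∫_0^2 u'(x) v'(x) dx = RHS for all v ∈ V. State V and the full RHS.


V = H^1(0, 2) (no boundary constraint on v; u is determined up to an additive constant); weak form: ∫_0^2 u'v' dx = ∫_0^2 (3*x^2 - x - 3) v dx for all v ∈ V.

Multiply both sides by a test function v and integrate from 0 to 2:
  ∫_0^2 −u''(x) v(x) dx = ∫_0^2 f(x) v(x) dx.
Integrate the LHS by parts once:
  ∫_0^2 −u'' v dx = −[u'(x) v(x)]_0^2 + ∫_0^2 u'(x) v'(x) dx.
Thus ∫_0^2 u'(x) v'(x) dx = ∫_0^2 f(x) v(x) dx + [u'(x) v(x)]_0^2.
Choose V so that boundary terms are either known or forced to vanish.
u has homogeneous Neumann: u'(0) = u'(2) = 0. So [u' v]_0^2 = 0·v(2) − 0·v(0) = 0 for any v; take V = H^1(0, 2).
Weak formulation: find u (satisfying any essential BC) such that ∫_0^2 u'(x) v'(x) dx = ∫_0^2 f v dx for all v ∈ V (homogeneous Neumann, so boundary terms vanish).
Substituting f(x) = 3*x^2 - x - 3, the right-hand side is ∫_0^2 (3*x^2 - x - 3) v dx.
Compatibility check (pure Neumann): taking v ≡ 1 ∈ V gives 0 = ∫_0^2 f dx + (0) − (0), i.e. ∫_0^2 f dx must equal u'(0) − u'(2) = 0. Indeed ∫_0^2 (3*x^2 - x - 3) dx = 0, so the data are compatible. The solution is then unique only up to an additive constant (fix it e.g. by requiring ∫_0^2 u dx = 0).


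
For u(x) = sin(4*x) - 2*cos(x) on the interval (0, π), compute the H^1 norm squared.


||u||_{H^1(0,π)}^2 = -64/15 + 25*π/2

u'(x) = 2*sin(x) + 4*cos(4*x).
Expand u² and (u')² and integrate term by term on (0, π), using: for integers n ≥ 1, ∫_0^π sin²(nx) dx = ∫_0^π cos²(nx) dx = π/2; for n ≠ n', ∫_0^π sin(nx)sin(n'x) dx = ∫_0^π cos(nx)cos(n'x) dx = 0; and by product-to-sum, ∫_0^π sin(nx)cos(n'x) dx = ½∫_0^π [sin((n+n')x) + sin((n−n')x)] dx, which is 0 when n+n' is even and 2n/(n²−n'²) when n+n' is odd (it need not vanish on (0, π)).
  u² squared terms: (-2)²·∫cos(x)² dx = 4·π/2 = 2*π;  (1)²·∫sin(4x)² dx = 1·π/2 = π/2.
  u² cross terms: 2·(-2)·(1)·∫cos(x)·sin(4x) dx = -4·(8/15) = -32/15.
  So ∫_0^π u² dx = 2*π + π/2 − 32/15 = -32/15 + 5*π/2.
  (u')² squared terms: (2)²·∫sin(x)² dx = 4·π/2 = 2*π;  (4)²·∫cos(4x)² dx = 16·π/2 = 8*π.
  (u')² cross terms: 2·(2)·(4)·∫sin(x)·cos(4x) dx = 16·(-2/15) = -32/15.
  So ∫_0^π (u')² dx = 2*π + 8*π − 32/15 = -32/15 + 10*π.
||u||_{H^1}^2 = (-32/15 + 5*π/2) + (-32/15 + 10*π) = -64/15 + 25*π/2.


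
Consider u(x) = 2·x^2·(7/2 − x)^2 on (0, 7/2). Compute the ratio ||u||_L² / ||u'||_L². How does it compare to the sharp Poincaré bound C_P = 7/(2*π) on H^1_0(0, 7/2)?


||u||_L² / ||u'||_L² = 7*sqrt(3)/12 < C_P = 7/(2*π).

u(x) = 2·x^2·(7/2 − x)^2, so u'(x) = x*(2*x - 7)*(4*x - 7).
u(x) = 2·x^2·(7/2 − x)^2 vanishes at x = 0 and x = 7/2, so u ∈ H^1_0(0, 7/2). Differentiate via the product rule and integrate the resulting polynomials term by term.
  ∫_0^7/2 u² dx = ∫_0^7/2 (4*x^8 - 56*x^7 + 294*x^6 - 686*x^5 + 2401*x^4/4) dx. Term by term:
    ∫_0^7/2 4*x^8 dx = 40353607/1152;  ∫_0^7/2 -56*x^7 dx = -40353607/256;  ∫_0^7/2 294*x^6 dx = 17294403/64;
    ∫_0^7/2 -686*x^5 dx = -40353607/192;  ∫_0^7/2 2401*x^4/4 dx = 40353607/640.
  Sum: 40353607/1152 − 40353607/256 + 17294403/64 − 40353607/192 + 40353607/640 = 5764801/11520.
  ∫_0^7/2 (u')² dx = ∫_0^7/2 (64*x^6 - 672*x^5 + 2548*x^4 - 4116*x^3 + 2401*x^2) dx. Term by term:
    ∫_0^7/2 64*x^6 dx = 117649/2;  ∫_0^7/2 -672*x^5 dx = -823543/4;  ∫_0^7/2 2548*x^4 dx = 10706059/40;
    ∫_0^7/2 -4116*x^3 dx = -2470629/16;  ∫_0^7/2 2401*x^2 dx = 823543/24.
  Sum: 117649/2 − 823543/4 + 10706059/40 − 2470629/16 + 823543/24 = 117649/240.
∫_0^7/2 u² dx = 5764801/11520, so ||u||_L² = 2401*sqrt(5)/240.
∫_0^7/2 (u')² dx = 117649/240, so ||u'||_L² = 343*sqrt(15)/60.
Ratio ||u||_L² / ||u'||_L² = 7*sqrt(3)/12.
Sharp Poincaré constant on H^1_0(0, 7/2) is C_P = L/π = 7/(2*π), achieved by sin(2*π/7·x).
A polynomial bump cannot attain the sharp Poincaré constant (only the first sine eigenfunction does), so the ratio is strictly less than C_P, consistent with ||u||_L² ≤ C_P ||u'||_L².


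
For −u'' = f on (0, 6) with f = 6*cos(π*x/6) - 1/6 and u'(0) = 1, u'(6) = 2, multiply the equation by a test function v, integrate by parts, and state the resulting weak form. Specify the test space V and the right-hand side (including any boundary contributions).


V = H^1(0, 6) (v unrestricted at boundary; u is determined up to an additive constant); weak form: ∫_0^6 u'v' dx = ∫_0^6 (6*cos(π*x/6) - 1/6) v dx + 2·v(6) − v(0) for all v ∈ V.

Multiply both sides by a test function v and integrate from 0 to 6:
  ∫_0^6 −u''(x) v(x) dx = ∫_0^6 f(x) v(x) dx.
Integrate the LHS by parts once:
  ∫_0^6 −u'' v dx = −[u'(x) v(x)]_0^6 + ∫_0^6 u'(x) v'(x) dx.
Thus ∫_0^6 u'(x) v'(x) dx = ∫_0^6 f(x) v(x) dx + [u'(x) v(x)]_0^6.
Choose V so that boundary terms are either known or forced to vanish.
u has inhomogeneous Neumann u'(0) = 1, u'(6) = 2. [u' v]_0^6 = (2)·v(6) − (1)·v(0) = 2·v(6) − v(0). Take V = H^1(0, 6); boundary term becomes part of RHS.
Weak formulation: find u (satisfying any essential BC) such that ∫_0^6 u'(x) v'(x) dx = ∫_0^6 f v dx + 2·v(6) − v(0) for all v ∈ V (Neumann data are natural BCs: they enter the RHS as boundary terms).
Substituting f(x) = 6*cos(π*x/6) - 1/6, the right-hand side is ∫_0^6 (6*cos(π*x/6) - 1/6) v dx + 2·v(6) − v(0).
Compatibility check (pure Neumann): taking v ≡ 1 ∈ V gives 0 = ∫_0^6 f dx + (2) − (1), i.e. ∫_0^6 f dx must equal u'(0) − u'(6) = -1. Indeed ∫_0^6 (6*cos(π*x/6) - 1/6) dx = -1, so the data are compatible. The solution is then unique only up to an additive constant (fix it e.g. by requiring ∫_0^6 u dx = 0).


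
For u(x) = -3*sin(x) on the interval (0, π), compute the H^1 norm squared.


||u||_{H^1(0,π)}^2 = 9*π

u'(x) = -3*cos(x).
Expand u² and (u')² and integrate term by term on (0, π), using: for integers n ≥ 1, ∫_0^π sin²(nx) dx = ∫_0^π cos²(nx) dx = π/2; for n ≠ n', ∫_0^π sin(nx)sin(n'x) dx = ∫_0^π cos(nx)cos(n'x) dx = 0; and by product-to-sum, ∫_0^π sin(nx)cos(n'x) dx = ½∫_0^π [sin((n+n')x) + sin((n−n')x)] dx, which is 0 when n+n' is even and 2n/(n²−n'²) when n+n' is odd (it need not vanish on (0, π)).
  u² squared terms: (-3)²·∫sin(x)² dx = 9·π/2 = 9*π/2.
  So ∫_0^π u² dx = 9*π/2.
  (u')² squared terms: (-3)²·∫cos(x)² dx = 9·π/2 = 9*π/2.
  So ∫_0^π (u')² dx = 9*π/2.
||u||_{H^1}^2 = (9*π/2) + (9*π/2) = 9*π.


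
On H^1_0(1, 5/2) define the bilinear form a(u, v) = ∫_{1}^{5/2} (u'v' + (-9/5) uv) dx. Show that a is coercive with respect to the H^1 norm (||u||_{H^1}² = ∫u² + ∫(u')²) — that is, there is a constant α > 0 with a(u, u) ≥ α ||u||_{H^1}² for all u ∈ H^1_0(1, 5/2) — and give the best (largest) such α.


α = (-81 + 20*π^2)/(5*(9 + 4*π^2))

Coercivity of a(·,·) on H^1_0(1, 5/2) means a(u, u) ≥ α ||u||_{H^1}² for every u ∈ H^1_0.
The interval has length L = 3/2, and Poincaré/coercivity depend only on L. Here a(u, u) = ∫(u')² + (-9/5)·∫u².
Here c = -9/5 < 0 with |c| < (π/L)² = 4*π^2/9, so coercivity still holds. The condition a(u,u) ≥ α||u||_{H^1}² reads (1−α)∫(u')² ≥ (α−c)∫u². Any admissible α is ≤ 1 (rapidly oscillating u have ∫u²/∫(u')² → 0), and α = 1 would force 0 ≥ (1−c)∫u², impossible since c < 1; so 1−α > 0. By the sharp Poincaré inequality on H^1_0 of an interval of length L, ∫(u')² ≥ (π/L)²∫u² with equality for the first sine mode sin(π(x−x₀)/L) (x₀ the left endpoint), so the inequality holds for all u iff (1−α)(π/L)² ≥ α − c, i.e. α ≤ ((π/L)² + c)/((π/L)² + 1) = (1 + c(L/π)²)/(1 + (L/π)²). (Direct route, valid since c ≤ 0: Poincaré gives c∫u² ≥ c(L/π)²∫(u')², so a(u,u) ≥ (1 + c(L/π)²)∫(u')², while ||u||_{H^1}² ≤ (1 + (L/π)²)∫(u')²; dividing yields the same α.) With (π/L)² = 4*π^2/9 and c = -9/5, the largest admissible constant is α = ((π/L)² + c)/((π/L)² + 1).
Simplifying, α = (-81 + 20*π^2)/(5*(9 + 4*π^2)).


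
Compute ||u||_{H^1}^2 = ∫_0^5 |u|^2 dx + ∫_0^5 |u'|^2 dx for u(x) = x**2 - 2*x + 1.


||u||_{H^1}^2 = 875/3

The H^1 norm (squared) on an interval (0, L) is
  ||u||_{H^1}^2 = ∫_0^L u(x)^2 dx + ∫_0^L u'(x)^2 dx.
Compute u'(x) = 2*x - 2.
Then u(x)^2 = x**4 - 4*x**3 + 6*x**2 - 4*x + 1 and u'(x)^2 = 4*x**2 - 8*x + 4.
Integrate each monomial from 0 to 5 using ∫_0^5 c·x^n dx = c·5^(n+1)/(n+1):
  ∫_0^5 u(x)^2 dx = ∫_0^5 (x^4 - 4*x^3 + 6*x^2 - 4*x + 1) dx. Term by term:
    ∫_0^5 x^4 dx = 625;  ∫_0^5 -4*x^3 dx = -625;  ∫_0^5 6*x^2 dx = 250;
    ∫_0^5 -4*x dx = -50;  ∫_0^5 1 dx = 5.
  Sum: 625 − 625 + 250 − 50 + 5 = 205.
  ∫_0^5 u'(x)^2 dx = ∫_0^5 (4*x^2 - 8*x + 4) dx. Term by term:
    ∫_0^5 4*x^2 dx = 500/3;  ∫_0^5 -8*x dx = -100;  ∫_0^5 4 dx = 20.
  Sum: 500/3 − 100 + 20 = 260/3.
Adding: ||u||_{H^1}^2 = 205 + 260/3 = 875/3.


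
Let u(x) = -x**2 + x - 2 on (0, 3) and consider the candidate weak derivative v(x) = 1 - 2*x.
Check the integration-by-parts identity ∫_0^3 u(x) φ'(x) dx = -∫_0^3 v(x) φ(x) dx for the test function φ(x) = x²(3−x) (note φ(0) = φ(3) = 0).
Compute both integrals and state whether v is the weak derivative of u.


LHS = 351/20, RHS = 351/20. Yes, v = u' weakly.

u(x) = -x**2 + x - 2, classical derivative u'(x) = 1 - 2*x.
φ(x) = x²(3−x), so φ'(x) = 3*x*(2 - x).
Note φ(0) = φ(3) = 0, so the boundary term u·φ vanishes.
LHS = ∫_0^3 u(x) φ'(x) dx = ∫_0^3 (3*x^4 - 9*x^3 + 12*x^2 - 12*x) dx. Term by term:
  ∫_0^3 3*x^4 dx = 729/5;  ∫_0^3 -9*x^3 dx = -729/4;  ∫_0^3 12*x^2 dx = 108;
  ∫_0^3 -12*x dx = -54.
Sum: 729/5 − 729/4 + 108 − 54 = 351/20.
So LHS = 351/20.
∫_0^3 v(x) φ(x) dx = ∫_0^3 (2*x^4 - 7*x^3 + 3*x^2) dx. Term by term:
  ∫_0^3 2*x^4 dx = 486/5;  ∫_0^3 -7*x^3 dx = -567/4;  ∫_0^3 3*x^2 dx = 27.
Sum: 486/5 − 567/4 + 27 = -351/20.
So RHS = -∫_0^3 v(x) φ(x) dx = 351/20.
LHS = RHS, so the identity holds for this test φ.
Moreover u is smooth here and v(x) = u'(x) = 1 - 2*x pointwise, so the identity holds for every test function. Hence v is the weak derivative of u.


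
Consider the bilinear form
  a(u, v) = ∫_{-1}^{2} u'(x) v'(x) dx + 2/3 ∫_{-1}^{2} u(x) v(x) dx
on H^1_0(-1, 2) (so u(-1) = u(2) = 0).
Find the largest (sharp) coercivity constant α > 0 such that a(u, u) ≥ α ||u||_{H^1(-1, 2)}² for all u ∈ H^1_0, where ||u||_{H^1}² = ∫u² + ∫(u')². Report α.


α = (6 + π^2)/(9 + π^2)

Coercivity of a(·,·) on H^1_0(-1, 2) means a(u, u) ≥ α ||u||_{H^1}² for every u ∈ H^1_0.
The interval has length L = 3, and Poincaré/coercivity depend only on L. Here a(u, u) = ∫(u')² + (2/3)·∫u².
Here 0 < c = 2/3 < 1. The condition a(u,u) ≥ α||u||_{H^1}² reads (1−α)∫(u')² ≥ (α−c)∫u². Any admissible α is ≤ 1 (rapidly oscillating u have ∫u²/∫(u')² → 0), and α = 1 would force 0 ≥ (1−c)∫u², impossible since c < 1; so 1−α > 0. By the sharp Poincaré inequality on H^1_0 of an interval of length L, ∫(u')² ≥ (π/L)²∫u² with equality for the first sine mode sin(π(x−x₀)/L) (x₀ the left endpoint), so the inequality holds for all u iff (1−α)(π/L)² ≥ α − c, i.e. α ≤ ((π/L)² + c)/((π/L)² + 1) = (1 + c(L/π)²)/(1 + (L/π)²). With (π/L)² = π^2/9 and c = 2/3, the largest admissible constant is α = ((π/L)² + c)/((π/L)² + 1).
Simplifying, α = (6 + π^2)/(9 + π^2).
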